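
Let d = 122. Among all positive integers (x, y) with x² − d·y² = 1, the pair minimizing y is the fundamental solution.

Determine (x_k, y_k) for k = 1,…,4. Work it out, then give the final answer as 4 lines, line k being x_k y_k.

√122 → a₀=11, period (22); ℓ=1 odd so k=1
i=0: a=11 ⇒ p=11, q=1
i=1: a=22 ⇒ p=243, q=22
(x₁, y₁) = (243, 22);  243² − 122·22² = 1 ✓
(x_2, y_2) = (243·243 + 122·22·22, 243·22 + 22·243) = (118097, 10692)
(x_3, y_3) = (243·118097 + 122·22·10692, 243·10692 + 22·118097) = (57394899, 5196290)
(x_4, y_4) = (243·57394899 + 122·22·5196290, 243·5196290 + 22·57394899) = (27893802817, 2525386248)

243 22
118097 10692
57394899 5196290
27893802817 2525386248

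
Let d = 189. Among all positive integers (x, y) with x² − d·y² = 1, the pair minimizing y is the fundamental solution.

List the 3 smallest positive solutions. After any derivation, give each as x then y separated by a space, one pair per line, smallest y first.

55 4
6049 440
665335 48396

√189 → a₀=13, period (1,2,1,26); ℓ=4 even so k=3
step 0: (13, 1)  from 13·(1,0) + (0,1)
…
step 2: (41, 3)  from 2·(14,1) + (13,1)
step 3: (55, 4)  from 1·(41,3) + (14,1)
(x₁, y₁) = (55, 4);  55² − 189·4² = 1 ✓
(x_2, y_2) = (55·55 + 189·4·4, 55·4 + 4·55) = (6049, 440)
(x_3, y_3) = (55·6049 + 189·4·440, 55·440 + 4·6049) = (665335, 48396)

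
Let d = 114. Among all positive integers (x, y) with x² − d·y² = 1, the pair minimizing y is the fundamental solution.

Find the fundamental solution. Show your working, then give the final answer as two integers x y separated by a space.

d=114: √d = [10; 1,2,10,2,1,20] (ℓ=6, even), read p_5/q_5
i=0: a=10 ⇒ p=10, q=1
…
i=3: a=10 ⇒ p=331, q=31
i=4: a=2 ⇒ p=694, q=65
i=5: a=1 ⇒ p=1025, q=96
(x₁, y₁) = (1025, 96);  1025² − 114·96² = 1 ✓

1025 96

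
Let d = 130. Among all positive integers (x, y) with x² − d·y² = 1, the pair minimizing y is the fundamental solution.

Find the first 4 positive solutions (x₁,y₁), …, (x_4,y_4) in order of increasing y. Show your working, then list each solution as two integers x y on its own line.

d=130: √d = [11; 2,2,22] (ℓ=3, odd), read p_5/q_5
i=0: a=11 ⇒ p=11, q=1
i=1: a=2 ⇒ p=23, q=2
i=2: a=2 ⇒ p=57, q=5
…
i=4: a=2 ⇒ p=2611, q=229
i=5: a=2 ⇒ p=6499, q=570
fundamental: x₁=6499, y₁=570  (since 42237001 − 130·324900 = 1)
n=2: (6499,570)∘(6499,570) = (6499·6499+130·570·570, 6499·570+570·6499) = (84474001,7408860)
n=3: (84474001,7408860)∘(6499,570) = (6499·84474001+130·570·7408860, 6499·7408860+570·84474001) = (1097993058499,96300361710)
n=4: (1097993058499,96300361710)∘(6499,570) = (6499·1097993058499+130·570·96300361710, 6499·96300361710+570·1097993058499) = (14271713689896001,1251712094097720)

6499 570
84474001 7408860
1097993058499 96300361710
14271713689896001 1251712094097720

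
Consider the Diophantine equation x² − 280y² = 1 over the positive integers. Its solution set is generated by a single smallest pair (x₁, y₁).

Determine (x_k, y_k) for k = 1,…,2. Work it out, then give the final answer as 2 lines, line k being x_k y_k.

251 15
126001 7530

d=280: √d = [16; 1,2,1,2,1,32] (ℓ=6, even), read p_5/q_5
k=0  a_k=16  p_k/q_k = 16/1
k=1  a_k=1  p_k/q_k = 17/1
k=2  a_k=2  p_k/q_k = 50/3
k=3  a_k=1  p_k/q_k = 67/4
k=4  a_k=2  p_k/q_k = 184/11
k=5  a_k=1  p_k/q_k = 251/15
fundamental: x₁=251, y₁=15  (since 63001 − 280·225 = 1)
n=2: (251,15)∘(251,15) = (251·251+280·15·15, 251·15+15·251) = (126001,7530)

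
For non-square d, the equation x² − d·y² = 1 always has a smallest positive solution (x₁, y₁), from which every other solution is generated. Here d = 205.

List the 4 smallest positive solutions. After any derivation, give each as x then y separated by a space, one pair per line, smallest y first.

[14; 3,6,1,4,1,6,3,28] for √205; ℓ=8 ⇒ convergent index 7
step 0: (14, 1)  from 14·(1,0) + (0,1)
step 1: (43, 3)  from 3·(14,1) + (1,0)
…
step 6: (12614, 881)  from 6·(1847,129) + (1532,107)
step 7: (39689, 2772)  from 3·(12614,881) + (1847,129)
fundamental: x₁=39689, y₁=2772  (since 1575216721 − 205·7683984 = 1)
(x_2, y_2) = (39689·39689 + 205·2772·2772, 39689·2772 + 2772·39689) = (3150433441, 220035816)
(x_3, y_3) = (39689·3150433441 + 205·2772·220035816, 39689·220035816 + 2772·3150433441) = (250075105640009, 17466002999676)
(x_4, y_4) = (39689·250075105640009 + 205·2772·17466002999676, 39689·17466002999676 + 2772·250075105640009) = (19850461732342200961, 1386416385888245712)

39689 2772
3150433441 220035816
250075105640009 17466002999676
19850461732342200961 1386416385888245712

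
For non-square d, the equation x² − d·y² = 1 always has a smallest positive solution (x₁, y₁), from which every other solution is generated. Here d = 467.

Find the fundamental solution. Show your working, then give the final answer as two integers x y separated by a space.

√467 → a₀=21, period (1,1,1,1,3,…,1,1,42); ℓ=14 even so k=13
step 0: (21, 1)  from 21·(1,0) + (0,1)
…
step 2: (43, 2)  from 1·(22,1) + (21,1)
step 3: (65, 3)  from 1·(43,2) + (22,1)
step 4: (108, 5)  from 1·(65,3) + (43,2)
step 5: (389, 18)  from 3·(108,5) + (65,3)
step 6: (1275, 59)  from 3·(389,18) + (108,5)
step 7: (27164, 1257)  from 21·(1275,59) + (389,18)
step 8: (82767, 3830)  from 3·(27164,1257) + (1275,59)
…
step 10: (358232, 16577)  from 1·(275465,12747) + (82767,3830)
…
step 12: (991929, 45901)  from 1·(633697,29324) + (358232,16577)
step 13: (1625626, 75225)  from 1·(991929,45901) + (633697,29324)
→ (1625626, 75225).  Check: 1625626²=2642659891876, 467·75225²=2642659891875, difference 1.

1625626 75225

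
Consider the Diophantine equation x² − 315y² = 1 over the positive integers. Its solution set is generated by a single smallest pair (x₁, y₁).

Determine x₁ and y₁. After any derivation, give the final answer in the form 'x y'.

√315 → a₀=17, period (1,2,1,34); ℓ=4 even so k=3
k=0  a_k=17  p_k/q_k = 17/1
k=1  a_k=1  p_k/q_k = 18/1
k=2  a_k=2  p_k/q_k = 53/3
k=3  a_k=1  p_k/q_k = 71/4
fundamental: x₁=71, y₁=4  (since 5041 − 315·16 = 1)

71 4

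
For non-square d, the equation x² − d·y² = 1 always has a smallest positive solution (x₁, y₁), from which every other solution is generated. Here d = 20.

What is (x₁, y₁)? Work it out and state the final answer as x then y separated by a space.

9 2

[4; 2,8] for √20; ℓ=2 ⇒ convergent index 1
k=0  a_k=4  p_k/q_k = 4/1
k=1  a_k=2  p_k/q_k = 9/2
(x₁, y₁) = (9, 2);  9² − 20·2² = 1 ✓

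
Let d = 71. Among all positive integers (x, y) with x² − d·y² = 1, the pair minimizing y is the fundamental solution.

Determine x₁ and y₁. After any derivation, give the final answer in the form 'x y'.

√71 → a₀=8, period (2,2,1,7,1,2,2,16); ℓ=8 even so k=7
i=0: a=8 ⇒ p=8, q=1
i=1: a=2 ⇒ p=17, q=2
i=2: a=2 ⇒ p=42, q=5
…
i=4: a=7 ⇒ p=455, q=54
i=5: a=1 ⇒ p=514, q=61
i=6: a=2 ⇒ p=1483, q=176
i=7: a=2 ⇒ p=3480, q=413
fundamental: x₁=3480, y₁=413  (since 12110400 − 71·170569 = 1)

3480 413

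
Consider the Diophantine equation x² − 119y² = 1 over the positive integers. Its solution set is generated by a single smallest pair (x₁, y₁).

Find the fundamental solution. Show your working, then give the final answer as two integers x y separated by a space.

d=119: √d = [10; 1,9,1,20] (ℓ=4, even), read p_3/q_3
i=0: a=10 ⇒ p=10, q=1
i=1: a=1 ⇒ p=11, q=1
i=2: a=9 ⇒ p=109, q=10
i=3: a=1 ⇒ p=120, q=11
→ (120, 11).  Check: 120²=14400, 119·11²=14399, difference 1.

120 11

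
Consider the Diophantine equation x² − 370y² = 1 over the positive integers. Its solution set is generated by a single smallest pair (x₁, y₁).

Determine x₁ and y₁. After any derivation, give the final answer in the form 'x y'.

√370 = [19; 4,4,38, …], period ℓ=3 (odd) → k=5
k=0  a_k=19  p_k/q_k = 19/1
…
k=3  a_k=38  p_k/q_k = 12503/650
k=4  a_k=4  p_k/q_k = 50339/2617
k=5  a_k=4  p_k/q_k = 213859/11118
→ (213859, 11118).  Check: 213859²=45735671881, 370·11118²=45735671880, difference 1.

213859 11118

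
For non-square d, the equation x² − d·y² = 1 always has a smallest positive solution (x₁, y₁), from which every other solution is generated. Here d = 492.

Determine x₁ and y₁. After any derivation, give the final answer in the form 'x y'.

[22; 5,1,1,10,1,1,5,44] for √492; ℓ=8 ⇒ convergent index 7
step 0: (22, 1)  from 22·(1,0) + (0,1)
step 1: (111, 5)  from 5·(22,1) + (1,0)
step 2: (133, 6)  from 1·(111,5) + (22,1)
step 3: (244, 11)  from 1·(133,6) + (111,5)
step 4: (2573, 116)  from 10·(244,11) + (133,6)
…
step 6: (5390, 243)  from 1·(2817,127) + (2573,116)
step 7: (29767, 1342)  from 5·(5390,243) + (2817,127)
→ (29767, 1342).  Check: 29767²=886074289, 492·1342²=886074288, difference 1.

29767 1342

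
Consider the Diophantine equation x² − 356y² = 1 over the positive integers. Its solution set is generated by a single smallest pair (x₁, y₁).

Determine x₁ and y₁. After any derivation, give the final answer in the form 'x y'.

500001 26500

[18; 1,6,1,1,2,…,6,1,36] for √356; ℓ=14 ⇒ convergent index 13
i=0: a=18 ⇒ p=18, q=1
i=1: a=1 ⇒ p=19, q=1
i=2: a=6 ⇒ p=132, q=7
i=3: a=1 ⇒ p=151, q=8
i=4: a=1 ⇒ p=283, q=15
i=5: a=2 ⇒ p=717, q=38
i=6: a=1 ⇒ p=1000, q=53
i=7: a=8 ⇒ p=8717, q=462
i=8: a=1 ⇒ p=9717, q=515
i=9: a=2 ⇒ p=28151, q=1492
i=10: a=1 ⇒ p=37868, q=2007
i=11: a=1 ⇒ p=66019, q=3499
i=12: a=6 ⇒ p=433982, q=23001
i=13: a=1 ⇒ p=500001, q=26500
(x₁, y₁) = (500001, 26500);  500001² − 356·26500² = 1 ✓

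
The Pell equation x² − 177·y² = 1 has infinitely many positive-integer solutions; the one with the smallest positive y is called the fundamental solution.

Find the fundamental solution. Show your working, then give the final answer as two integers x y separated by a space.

[13; 3,3,2,8,2,3,3,26] for √177; ℓ=8 ⇒ convergent index 7
k=0  a_k=13  p_k/q_k = 13/1
…
k=2  a_k=3  p_k/q_k = 133/10
…
k=6  a_k=3  p_k/q_k = 18985/1427
k=7  a_k=3  p_k/q_k = 62423/4692
fundamental: x₁=62423, y₁=4692  (since 3896630929 − 177·22014864 = 1)

62423 4692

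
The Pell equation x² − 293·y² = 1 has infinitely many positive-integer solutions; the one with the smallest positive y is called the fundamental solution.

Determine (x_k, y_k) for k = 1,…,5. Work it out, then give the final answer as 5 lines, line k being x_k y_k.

√293 = [17; 8,1,1,8,34, …], period ℓ=5 (odd) → k=9
a_0=17:  p_0=17·1+0=17,  q_0=17·0+1=1
…
a_2=1:  p_2=1·137+17=154,  q_2=1·8+1=9
a_3=1:  p_3=1·154+137=291,  q_3=1·9+8=17
a_4=8:  p_4=8·291+154=2482,  q_4=8·17+9=145
a_5=34:  p_5=34·2482+291=84679,  q_5=34·145+17=4947
a_6=8:  p_6=8·84679+2482=679914,  q_6=8·4947+145=39721
…
a_8=1:  p_8=1·764593+679914=1444507,  q_8=1·44668+39721=84389
a_9=8:  p_9=8·1444507+764593=12320649,  q_9=8·84389+44668=719780
fundamental: x₁=12320649, y₁=719780  (since 151798391781201 − 293·518083248400 = 1)
n=2: (12320649,719780)∘(12320649,719780) = (12320649·12320649+293·719780·719780, 12320649·719780+719780·12320649) = (303596783562401,17736313474440)
n=3: (303596783562401,17736313474440)∘(12320649,719780) = (12320649·303596783562401+293·719780·17736313474440, 12320649·17736313474440+719780·303596783562401) = (7481018815602612315849,437045785745090703340)
n=4: (7481018815602612315849,437045785745090703340)∘(12320649,719780) = (12320649·7481018815602612315849+293·719780·437045785745090703340, 12320649·437045785745090703340+719780·7481018815602612315849) = (184342013978870716056521769601,10769375446188914321717060880)
n=5: (184342013978870716056521769601,10769375446188914321717060880)∘(12320649,719780) = (12320649·184342013978870716056521769601+293·719780·10769375446188914321717060880, 12320649·10769375446188914321717060880+719780·184342013978870716056521769601) = (4542426500373511536803322165613266249,265371389643423565052112223737518900)

12320649 719780
303596783562401 17736313474440
7481018815602612315849 437045785745090703340
184342013978870716056521769601 10769375446188914321717060880
4542426500373511536803322165613266249 265371389643423565052112223737518900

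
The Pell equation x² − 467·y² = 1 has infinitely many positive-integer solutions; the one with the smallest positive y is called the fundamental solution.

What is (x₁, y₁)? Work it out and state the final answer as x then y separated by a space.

1625626 75225

√467 → a₀=21, period (1,1,1,1,3,…,1,1,42); ℓ=14 even so k=13
step 0: (21, 1)  from 21·(1,0) + (0,1)
step 1: (22, 1)  from 1·(21,1) + (1,0)
step 2: (43, 2)  from 1·(22,1) + (21,1)
step 3: (65, 3)  from 1·(43,2) + (22,1)
step 4: (108, 5)  from 1·(65,3) + (43,2)
step 5: (389, 18)  from 3·(108,5) + (65,3)
step 6: (1275, 59)  from 3·(389,18) + (108,5)
step 7: (27164, 1257)  from 21·(1275,59) + (389,18)
step 8: (82767, 3830)  from 3·(27164,1257) + (1275,59)
step 9: (275465, 12747)  from 3·(82767,3830) + (27164,1257)
step 10: (358232, 16577)  from 1·(275465,12747) + (82767,3830)
…
step 12: (991929, 45901)  from 1·(633697,29324) + (358232,16577)
step 13: (1625626, 75225)  from 1·(991929,45901) + (633697,29324)
(x₁, y₁) = (1625626, 75225);  1625626² − 467·75225² = 1 ✓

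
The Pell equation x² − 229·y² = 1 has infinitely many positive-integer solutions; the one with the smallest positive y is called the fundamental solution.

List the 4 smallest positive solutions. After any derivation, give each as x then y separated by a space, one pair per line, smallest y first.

√229 → a₀=15, period (7,1,1,7,30); ℓ=5 odd so k=9
k=0  a_k=15  p_k/q_k = 15/1
k=1  a_k=7  p_k/q_k = 106/7
…
k=4  a_k=7  p_k/q_k = 1710/113
…
k=7  a_k=1  p_k/q_k = 413926/27353
k=8  a_k=1  p_k/q_k = 776325/51301
k=9  a_k=7  p_k/q_k = 5848201/386460
→ (5848201, 386460).  Check: 5848201²=34201454936401, 229·386460²=34201454936400, difference 1.
k=2:  x_2 = 5848201·5848201+229·386460·386460 = 68402909872801,  y_2 = 5848201·386460+386460·5848201 = 4520191516920
k=3:  x_3 = 5848201·68402909872801+229·386460·4520191516920 = 800067931842043513801,  y_3 = 5848201·4520191516920+386460·68402909872801 = 52869977098885735380
k=4:  x_4 = 5848201·800067931842043513801+229·386460·52869977098885735380 = 9357916158133073035999171201,  y_4 = 5848201·52869977098885735380+386460·800067931842043513801 = 618388505879356792878585840

5848201 386460
68402909872801 4520191516920
800067931842043513801 52869977098885735380
9357916158133073035999171201 618388505879356792878585840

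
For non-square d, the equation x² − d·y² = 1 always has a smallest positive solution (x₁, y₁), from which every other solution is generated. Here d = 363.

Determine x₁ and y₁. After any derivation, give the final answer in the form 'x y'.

362 19

d=363: √d = [19; 19,38] (ℓ=2, even), read p_1/q_1
k=0  a_k=19  p_k/q_k = 19/1
k=1  a_k=19  p_k/q_k = 362/19
(x₁, y₁) = (362, 19);  362² − 363·19² = 1 ✓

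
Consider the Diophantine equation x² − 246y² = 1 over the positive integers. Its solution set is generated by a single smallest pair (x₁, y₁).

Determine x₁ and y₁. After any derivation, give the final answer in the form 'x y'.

√246 = [15; 1,2,5,1,14,1,5,2,1,30, …], period ℓ=10 (even) → k=9
k=0  a_k=15  p_k/q_k = 15/1
…
k=2  a_k=2  p_k/q_k = 47/3
k=3  a_k=5  p_k/q_k = 251/16
…
k=6  a_k=1  p_k/q_k = 4721/301
…
k=8  a_k=2  p_k/q_k = 60777/3875
k=9  a_k=1  p_k/q_k = 88805/5662
→ (88805, 5662).  Check: 88805²=7886328025, 246·5662²=7886328024, difference 1.

88805 5662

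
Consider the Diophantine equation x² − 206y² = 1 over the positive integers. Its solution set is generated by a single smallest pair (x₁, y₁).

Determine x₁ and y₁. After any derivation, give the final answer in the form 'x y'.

√206 = [14; 2,1,5,14,5,1,2,28, …], period ℓ=8 (even) → k=7
i=0: a=14 ⇒ p=14, q=1
i=1: a=2 ⇒ p=29, q=2
i=2: a=1 ⇒ p=43, q=3
i=3: a=5 ⇒ p=244, q=17
i=4: a=14 ⇒ p=3459, q=241
i=5: a=5 ⇒ p=17539, q=1222
i=6: a=1 ⇒ p=20998, q=1463
i=7: a=2 ⇒ p=59535, q=4148
→ (59535, 4148).  Check: 59535²=3544416225, 206·4148²=3544416224, difference 1.

59535 4148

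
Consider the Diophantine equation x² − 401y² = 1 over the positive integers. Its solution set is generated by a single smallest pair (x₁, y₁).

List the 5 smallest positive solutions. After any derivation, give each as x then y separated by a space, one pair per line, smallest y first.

801 40
1283201 64080
2055687201 102656120
3293209612801 164455040160
5275719744020001 263456871680200

d=401: √d = [20; 40] (ℓ=1, odd), read p_1/q_1
k=0  a_k=20  p_k/q_k = 20/1
k=1  a_k=40  p_k/q_k = 801/40
fundamental: x₁=801, y₁=40  (since 641601 − 401·1600 = 1)
(x_2, y_2) = (801·801 + 401·40·40, 801·40 + 40·801) = (1283201, 64080)
(x_3, y_3) = (801·1283201 + 401·40·64080, 801·64080 + 40·1283201) = (2055687201, 102656120)
(x_4, y_4) = (801·2055687201 + 401·40·102656120, 801·102656120 + 40·2055687201) = (3293209612801, 164455040160)
(x_5, y_5) = (801·3293209612801 + 401·40·164455040160, 801·164455040160 + 40·3293209612801) = (5275719744020001, 263456871680200)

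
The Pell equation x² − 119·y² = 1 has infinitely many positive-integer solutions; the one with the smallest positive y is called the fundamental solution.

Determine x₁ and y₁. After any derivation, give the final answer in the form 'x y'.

√119 = [10; 1,9,1,20, …], period ℓ=4 (even) → k=3
step 0: (10, 1)  from 10·(1,0) + (0,1)
step 1: (11, 1)  from 1·(10,1) + (1,0)
step 2: (109, 10)  from 9·(11,1) + (10,1)
step 3: (120, 11)  from 1·(109,10) + (11,1)
fundamental: x₁=120, y₁=11  (since 14400 − 119·121 = 1)

120 11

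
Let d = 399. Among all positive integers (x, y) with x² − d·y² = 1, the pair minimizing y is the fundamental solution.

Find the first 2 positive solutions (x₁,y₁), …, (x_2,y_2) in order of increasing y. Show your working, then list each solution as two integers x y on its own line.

√399 → a₀=19, period (1,38); ℓ=2 even so k=1
i=0: a=19 ⇒ p=19, q=1
i=1: a=1 ⇒ p=20, q=1
fundamental: x₁=20, y₁=1  (since 400 − 399·1 = 1)
n=2: (20,1)∘(20,1) = (20·20+399·1·1, 20·1+1·20) = (799,40)

20 1
799 40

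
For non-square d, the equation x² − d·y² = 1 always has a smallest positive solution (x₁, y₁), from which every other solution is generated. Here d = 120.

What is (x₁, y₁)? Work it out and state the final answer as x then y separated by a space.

11 1

[10; 1,20] for √120; ℓ=2 ⇒ convergent index 1
step 0: (10, 1)  from 10·(1,0) + (0,1)
step 1: (11, 1)  from 1·(10,1) + (1,0)
fundamental: x₁=11, y₁=1  (since 121 − 120·1 = 1)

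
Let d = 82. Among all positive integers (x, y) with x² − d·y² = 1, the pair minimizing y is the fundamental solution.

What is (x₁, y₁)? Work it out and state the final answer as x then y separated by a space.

163 18

[9; 18] for √82; ℓ=1 ⇒ convergent index 1
step 0: (9, 1)  from 9·(1,0) + (0,1)
step 1: (163, 18)  from 18·(9,1) + (1,0)
fundamental: x₁=163, y₁=18  (since 26569 − 82·324 = 1)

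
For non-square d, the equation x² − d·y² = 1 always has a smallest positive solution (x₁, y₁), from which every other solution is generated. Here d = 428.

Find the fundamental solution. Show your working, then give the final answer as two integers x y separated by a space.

[20; 1,2,4,1,5,10,5,1,4,2,1,40] for √428; ℓ=12 ⇒ convergent index 11
step 0: (20, 1)  from 20·(1,0) + (0,1)
step 1: (21, 1)  from 1·(20,1) + (1,0)
…
step 4: (331, 16)  from 1·(269,13) + (62,3)
…
step 6: (19571, 946)  from 10·(1924,93) + (331,16)
…
step 8: (119350, 5769)  from 1·(99779,4823) + (19571,946)
step 9: (577179, 27899)  from 4·(119350,5769) + (99779,4823)
step 10: (1273708, 61567)  from 2·(577179,27899) + (119350,5769)
step 11: (1850887, 89466)  from 1·(1273708,61567) + (577179,27899)
fundamental: x₁=1850887, y₁=89466  (since 3425782686769 − 428·8004165156 = 1)

1850887 89466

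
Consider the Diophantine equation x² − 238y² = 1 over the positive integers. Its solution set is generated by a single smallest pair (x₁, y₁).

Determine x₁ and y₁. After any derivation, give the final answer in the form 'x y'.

√238 → a₀=15, period (2,2,1,14,1,2,2,30); ℓ=8 even so k=7
step 0: (15, 1)  from 15·(1,0) + (0,1)
step 1: (31, 2)  from 2·(15,1) + (1,0)
step 2: (77, 5)  from 2·(31,2) + (15,1)
…
step 5: (1697, 110)  from 1·(1589,103) + (108,7)
step 6: (4983, 323)  from 2·(1697,110) + (1589,103)
step 7: (11663, 756)  from 2·(4983,323) + (1697,110)
fundamental: x₁=11663, y₁=756  (since 136025569 − 238·571536 = 1)

11663 756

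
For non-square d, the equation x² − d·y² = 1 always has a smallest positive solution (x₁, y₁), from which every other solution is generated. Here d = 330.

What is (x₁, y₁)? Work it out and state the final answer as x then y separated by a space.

[18; 6,36] for √330; ℓ=2 ⇒ convergent index 1
k=0  a_k=18  p_k/q_k = 18/1
k=1  a_k=6  p_k/q_k = 109/6
fundamental: x₁=109, y₁=6  (since 11881 − 330·36 = 1)

109 6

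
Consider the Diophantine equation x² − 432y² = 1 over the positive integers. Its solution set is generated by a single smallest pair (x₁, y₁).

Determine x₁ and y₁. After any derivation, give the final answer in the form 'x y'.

1351 65

√432 = [20; 1,3,1,1,1,3,1,40, …], period ℓ=8 (even) → k=7
k=0  a_k=20  p_k/q_k = 20/1
k=1  a_k=1  p_k/q_k = 21/1
…
k=4  a_k=1  p_k/q_k = 187/9
k=5  a_k=1  p_k/q_k = 291/14
k=6  a_k=3  p_k/q_k = 1060/51
k=7  a_k=1  p_k/q_k = 1351/65
fundamental: x₁=1351, y₁=65  (since 1825201 − 432·4225 = 1)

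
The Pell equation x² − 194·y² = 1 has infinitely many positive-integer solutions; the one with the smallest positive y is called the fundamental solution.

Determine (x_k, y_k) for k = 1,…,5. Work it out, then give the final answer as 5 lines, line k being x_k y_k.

195 14
76049 5460
29658915 2129386
11566900801 830455080
4511061653475 323875351814

[13; 1,12,1,26] for √194; ℓ=4 ⇒ convergent index 3
i=0: a=13 ⇒ p=13, q=1
…
i=2: a=12 ⇒ p=181, q=13
i=3: a=1 ⇒ p=195, q=14
→ (195, 14).  Check: 195²=38025, 194·14²=38024, difference 1.
(195+14√194)^2 = 76049 + 5460√194
(195+14√194)^3 = 29658915 + 2129386√194
(195+14√194)^4 = 11566900801 + 830455080√194
(195+14√194)^5 = 4511061653475 + 323875351814√194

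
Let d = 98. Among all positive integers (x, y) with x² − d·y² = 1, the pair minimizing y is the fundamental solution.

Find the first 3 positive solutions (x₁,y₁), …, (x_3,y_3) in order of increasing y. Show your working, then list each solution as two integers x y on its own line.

[9; 1,8,1,18] for √98; ℓ=4 ⇒ convergent index 3
a_0=9:  p_0=9·1+0=9,  q_0=9·0+1=1
a_1=1:  p_1=1·9+1=10,  q_1=1·1+0=1
a_2=8:  p_2=8·10+9=89,  q_2=8·1+1=9
a_3=1:  p_3=1·89+10=99,  q_3=1·9+1=10
→ (99, 10).  Check: 99²=9801, 98·10²=9800, difference 1.
n=2: (99,10)∘(99,10) = (99·99+98·10·10, 99·10+10·99) = (19601,1980)
n=3: (19601,1980)∘(99,10) = (99·19601+98·10·1980, 99·1980+10·19601) = (3880899,392030)

99 10
19601 1980
3880899 392030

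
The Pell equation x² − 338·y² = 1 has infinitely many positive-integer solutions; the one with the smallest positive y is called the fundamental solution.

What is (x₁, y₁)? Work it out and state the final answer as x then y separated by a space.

d=338: √d = [18; 2,1,1,2,36] (ℓ=5, odd), read p_9/q_9
i=0: a=18 ⇒ p=18, q=1
i=1: a=2 ⇒ p=37, q=2
…
i=3: a=1 ⇒ p=92, q=5
i=4: a=2 ⇒ p=239, q=13
i=5: a=36 ⇒ p=8696, q=473
…
i=8: a=1 ⇒ p=43958, q=2391
i=9: a=2 ⇒ p=114243, q=6214
→ (114243, 6214).  Check: 114243²=13051463049, 338·6214²=13051463048, difference 1.

114243 6214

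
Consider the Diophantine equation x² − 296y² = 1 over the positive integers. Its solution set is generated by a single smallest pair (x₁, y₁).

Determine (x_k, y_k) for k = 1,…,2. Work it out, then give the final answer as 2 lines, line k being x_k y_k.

3699 215
27365201 1590570

√296 → a₀=17, period (4,1,7,1,4,34); ℓ=6 even so k=5
a_0=17:  p_0=17·1+0=17,  q_0=17·0+1=1
a_1=4:  p_1=4·17+1=69,  q_1=4·1+0=4
a_2=1:  p_2=1·69+17=86,  q_2=1·4+1=5
…
a_4=1:  p_4=1·671+86=757,  q_4=1·39+5=44
a_5=4:  p_5=4·757+671=3699,  q_5=4·44+39=215
(x₁, y₁) = (3699, 215);  3699² − 296·215² = 1 ✓
n=2: (3699,215)∘(3699,215) = (3699·3699+296·215·215, 3699·215+215·3699) = (27365201,1590570)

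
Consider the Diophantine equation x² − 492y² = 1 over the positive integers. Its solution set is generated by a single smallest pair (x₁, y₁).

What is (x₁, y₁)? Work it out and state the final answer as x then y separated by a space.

29767 1342

d=492: √d = [22; 5,1,1,10,1,1,5,44] (ℓ=8, even), read p_7/q_7
i=0: a=22 ⇒ p=22, q=1
…
i=2: a=1 ⇒ p=133, q=6
i=3: a=1 ⇒ p=244, q=11
…
i=6: a=1 ⇒ p=5390, q=243
i=7: a=5 ⇒ p=29767, q=1342
(x₁, y₁) = (29767, 1342);  29767² − 492·1342² = 1 ✓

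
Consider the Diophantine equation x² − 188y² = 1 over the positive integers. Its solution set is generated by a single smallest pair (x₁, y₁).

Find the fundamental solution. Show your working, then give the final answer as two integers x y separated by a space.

4607 336

d=188: √d = [13; 1,2,2,6,2,2,1,26] (ℓ=8, even), read p_7/q_7
step 0: (13, 1)  from 13·(1,0) + (0,1)
…
step 2: (41, 3)  from 2·(14,1) + (13,1)
…
step 4: (617, 45)  from 6·(96,7) + (41,3)
step 5: (1330, 97)  from 2·(617,45) + (96,7)
step 6: (3277, 239)  from 2·(1330,97) + (617,45)
step 7: (4607, 336)  from 1·(3277,239) + (1330,97)
(x₁, y₁) = (4607, 336);  4607² − 188·336² = 1 ✓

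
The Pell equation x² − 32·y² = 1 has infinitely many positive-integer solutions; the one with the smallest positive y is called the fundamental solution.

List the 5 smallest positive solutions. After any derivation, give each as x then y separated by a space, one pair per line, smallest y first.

17 3
577 102
19601 3465
665857 117708
22619537 3998607

√32 → a₀=5, period (1,1,1,10); ℓ=4 even so k=3
k=0  a_k=5  p_k/q_k = 5/1
k=1  a_k=1  p_k/q_k = 6/1
k=2  a_k=1  p_k/q_k = 11/2
k=3  a_k=1  p_k/q_k = 17/3
→ (17, 3).  Check: 17²=289, 32·3²=288, difference 1.
(x_2, y_2) = (17·17 + 32·3·3, 17·3 + 3·17) = (577, 102)
(x_3, y_3) = (17·577 + 32·3·102, 17·102 + 3·577) = (19601, 3465)
(x_4, y_4) = (17·19601 + 32·3·3465, 17·3465 + 3·19601) = (665857, 117708)
(x_5, y_5) = (17·665857 + 32·3·117708, 17·117708 + 3·665857) = (22619537, 3998607)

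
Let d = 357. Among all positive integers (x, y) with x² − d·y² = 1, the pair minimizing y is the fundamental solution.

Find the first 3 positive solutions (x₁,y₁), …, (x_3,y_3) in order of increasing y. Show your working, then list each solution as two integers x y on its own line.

[18; 1,8,2,8,1,36] for √357; ℓ=6 ⇒ convergent index 5
step 0: (18, 1)  from 18·(1,0) + (0,1)
step 1: (19, 1)  from 1·(18,1) + (1,0)
step 2: (170, 9)  from 8·(19,1) + (18,1)
step 3: (359, 19)  from 2·(170,9) + (19,1)
step 4: (3042, 161)  from 8·(359,19) + (170,9)
step 5: (3401, 180)  from 1·(3042,161) + (359,19)
fundamental: x₁=3401, y₁=180  (since 11566801 − 357·32400 = 1)
k=2:  x_2 = 3401·3401+357·180·180 = 23133601,  y_2 = 3401·180+180·3401 = 1224360
k=3:  x_3 = 3401·23133601+357·180·1224360 = 157354750601,  y_3 = 3401·1224360+180·23133601 = 8328096540

3401 180
23133601 1224360
157354750601 8328096540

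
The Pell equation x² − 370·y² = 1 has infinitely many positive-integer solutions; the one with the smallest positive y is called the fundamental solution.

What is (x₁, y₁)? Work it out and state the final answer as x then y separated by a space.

213859 11118

[19; 4,4,38] for √370; ℓ=3 ⇒ convergent index 5
i=0: a=19 ⇒ p=19, q=1
i=1: a=4 ⇒ p=77, q=4
i=2: a=4 ⇒ p=327, q=17
i=3: a=38 ⇒ p=12503, q=650
i=4: a=4 ⇒ p=50339, q=2617
i=5: a=4 ⇒ p=213859, q=11118
→ (213859, 11118).  Check: 213859²=45735671881, 370·11118²=45735671880, difference 1.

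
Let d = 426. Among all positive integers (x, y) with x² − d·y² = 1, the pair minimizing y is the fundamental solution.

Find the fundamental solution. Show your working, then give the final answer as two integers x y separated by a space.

√426 → a₀=20, period (1,1,1,3,2,6,2,3,1,1,1,40); ℓ=12 even so k=11
k=0  a_k=20  p_k/q_k = 20/1
k=1  a_k=1  p_k/q_k = 21/1
k=2  a_k=1  p_k/q_k = 41/2
k=3  a_k=1  p_k/q_k = 62/3
k=4  a_k=3  p_k/q_k = 227/11
k=5  a_k=2  p_k/q_k = 516/25
k=6  a_k=6  p_k/q_k = 3323/161
k=7  a_k=2  p_k/q_k = 7162/347
k=8  a_k=3  p_k/q_k = 24809/1202
k=9  a_k=1  p_k/q_k = 31971/1549
k=10  a_k=1  p_k/q_k = 56780/2751
k=11  a_k=1  p_k/q_k = 88751/4300
fundamental: x₁=88751, y₁=4300  (since 7876740001 − 426·18490000 = 1)

88751 4300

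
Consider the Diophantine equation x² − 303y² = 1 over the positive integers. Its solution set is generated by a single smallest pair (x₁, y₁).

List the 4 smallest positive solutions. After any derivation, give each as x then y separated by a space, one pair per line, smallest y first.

[17; 2,2,5,2,2,34] for √303; ℓ=6 ⇒ convergent index 5
i=0: a=17 ⇒ p=17, q=1
…
i=4: a=2 ⇒ p=1027, q=59
i=5: a=2 ⇒ p=2524, q=145
(x₁, y₁) = (2524, 145);  2524² − 303·145² = 1 ✓
n=2: (2524,145)∘(2524,145) = (2524·2524+303·145·145, 2524·145+145·2524) = (12741151,731960)
n=3: (12741151,731960)∘(2524,145) = (2524·12741151+303·145·731960, 2524·731960+145·12741151) = (64317327724,3694933935)
n=4: (64317327724,3694933935)∘(2524,145) = (2524·64317327724+303·145·3694933935, 2524·3694933935+145·64317327724) = (324673857609601,18652025771920)

2524 145
12741151 731960
64317327724 3694933935
324673857609601 18652025771920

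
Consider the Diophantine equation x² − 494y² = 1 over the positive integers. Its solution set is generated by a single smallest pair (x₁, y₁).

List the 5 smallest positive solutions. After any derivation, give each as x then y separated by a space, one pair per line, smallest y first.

73035 3286
10668222449 479986020
1558307253052395 70111557938114
227621940442695115201 10241195267540325960
33248736838906168224357675 1495931392659503855039086

√494 → a₀=22, period (4,2,2,1,2,1,2,2,4,44); ℓ=10 even so k=9
k=0  a_k=22  p_k/q_k = 22/1
k=1  a_k=4  p_k/q_k = 89/4
k=2  a_k=2  p_k/q_k = 200/9
k=3  a_k=2  p_k/q_k = 489/22
k=4  a_k=1  p_k/q_k = 689/31
k=5  a_k=2  p_k/q_k = 1867/84
…
k=8  a_k=2  p_k/q_k = 16514/743
k=9  a_k=4  p_k/q_k = 73035/3286
→ (73035, 3286).  Check: 73035²=5334111225, 494·3286²=5334111224, difference 1.
k=2:  x_2 = 73035·73035+494·3286·3286 = 10668222449,  y_2 = 73035·3286+3286·73035 = 479986020
k=3:  x_3 = 73035·10668222449+494·3286·479986020 = 1558307253052395,  y_3 = 73035·479986020+3286·10668222449 = 70111557938114
k=4:  x_4 = 73035·1558307253052395+494·3286·70111557938114 = 227621940442695115201,  y_4 = 73035·70111557938114+3286·1558307253052395 = 10241195267540325960
k=5:  x_5 = 73035·227621940442695115201+494·3286·10241195267540325960 = 33248736838906168224357675,  y_5 = 73035·10241195267540325960+3286·227621940442695115201 = 1495931392659503855039086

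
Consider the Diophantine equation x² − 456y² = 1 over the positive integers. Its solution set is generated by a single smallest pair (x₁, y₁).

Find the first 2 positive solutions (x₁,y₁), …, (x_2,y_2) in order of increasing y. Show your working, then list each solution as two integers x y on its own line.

[21; 2,1,4,1,2,42] for √456; ℓ=6 ⇒ convergent index 5
a_0=21:  p_0=21·1+0=21,  q_0=21·0+1=1
…
a_2=1:  p_2=1·43+21=64,  q_2=1·2+1=3
…
a_4=1:  p_4=1·299+64=363,  q_4=1·14+3=17
a_5=2:  p_5=2·363+299=1025,  q_5=2·17+14=48
→ (1025, 48).  Check: 1025²=1050625, 456·48²=1050624, difference 1.
(x_2, y_2) = (1025·1025 + 456·48·48, 1025·48 + 48·1025) = (2101249, 98400)

1025 48
2101249 98400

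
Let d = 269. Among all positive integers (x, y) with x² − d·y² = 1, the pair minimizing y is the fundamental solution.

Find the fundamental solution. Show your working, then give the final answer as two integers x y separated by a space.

√269 → a₀=16, period (2,2,32); ℓ=3 odd so k=5
a_0=16:  p_0=16·1+0=16,  q_0=16·0+1=1
…
a_2=2:  p_2=2·33+16=82,  q_2=2·2+1=5
…
a_4=2:  p_4=2·2657+82=5396,  q_4=2·162+5=329
a_5=2:  p_5=2·5396+2657=13449,  q_5=2·329+162=820
→ (13449, 820).  Check: 13449²=180875601, 269·820²=180875600, difference 1.

13449 820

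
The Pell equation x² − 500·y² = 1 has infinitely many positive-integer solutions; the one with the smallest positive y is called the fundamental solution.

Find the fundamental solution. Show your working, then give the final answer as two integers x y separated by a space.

930249 41602

√500 = [22; 2,1,3,2,1,…,1,2,44, …], period ℓ=14 (even) → k=13
a_0=22:  p_0=22·1+0=22,  q_0=22·0+1=1
…
a_2=1:  p_2=1·45+22=67,  q_2=1·2+1=3
a_3=3:  p_3=3·67+45=246,  q_3=3·3+2=11
a_4=2:  p_4=2·246+67=559,  q_4=2·11+3=25
…
a_6=1:  p_6=1·805+559=1364,  q_6=1·36+25=61
…
a_8=1:  p_8=1·14445+1364=15809,  q_8=1·646+61=707
a_9=1:  p_9=1·15809+14445=30254,  q_9=1·707+646=1353
…
a_11=3:  p_11=3·76317+30254=259205,  q_11=3·3413+1353=11592
a_12=1:  p_12=1·259205+76317=335522,  q_12=1·11592+3413=15005
a_13=2:  p_13=2·335522+259205=930249,  q_13=2·15005+11592=41602
→ (930249, 41602).  Check: 930249²=865363202001, 500·41602²=865363202000, difference 1.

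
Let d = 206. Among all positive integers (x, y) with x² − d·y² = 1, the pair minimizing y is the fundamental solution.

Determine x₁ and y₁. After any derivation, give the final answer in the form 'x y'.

59535 4148

[14; 2,1,5,14,5,1,2,28] for √206; ℓ=8 ⇒ convergent index 7
k=0  a_k=14  p_k/q_k = 14/1
k=1  a_k=2  p_k/q_k = 29/2
k=2  a_k=1  p_k/q_k = 43/3
…
k=4  a_k=14  p_k/q_k = 3459/241
…
k=6  a_k=1  p_k/q_k = 20998/1463
k=7  a_k=2  p_k/q_k = 59535/4148
→ (59535, 4148).  Check: 59535²=3544416225, 206·4148²=3544416224, difference 1.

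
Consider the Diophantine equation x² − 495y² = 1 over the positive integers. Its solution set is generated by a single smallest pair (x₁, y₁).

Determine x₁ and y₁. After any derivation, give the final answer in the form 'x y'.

d=495: √d = [22; 4,44] (ℓ=2, even), read p_1/q_1
k=0  a_k=22  p_k/q_k = 22/1
k=1  a_k=4  p_k/q_k = 89/4
(x₁, y₁) = (89, 4);  89² − 495·4² = 1 ✓

89 4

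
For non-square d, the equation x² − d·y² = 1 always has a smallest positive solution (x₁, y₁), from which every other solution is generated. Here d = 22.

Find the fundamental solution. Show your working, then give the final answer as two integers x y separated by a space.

[4; 1,2,4,2,1,8] for √22; ℓ=6 ⇒ convergent index 5
step 0: (4, 1)  from 4·(1,0) + (0,1)
…
step 4: (136, 29)  from 2·(61,13) + (14,3)
step 5: (197, 42)  from 1·(136,29) + (61,13)
(x₁, y₁) = (197, 42);  197² − 22·42² = 1 ✓

197 42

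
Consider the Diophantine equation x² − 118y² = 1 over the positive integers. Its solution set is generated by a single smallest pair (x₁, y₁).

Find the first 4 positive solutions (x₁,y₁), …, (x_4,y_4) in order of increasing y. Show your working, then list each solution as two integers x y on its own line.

306917 28254
188396089777 17343265836
115643925371868101 10645886241146970
70986173286526887819457 6534806934930865917144

[10; 1,6,3,2,10,2,3,6,1,20] for √118; ℓ=10 ⇒ convergent index 9
a_0=10:  p_0=10·1+0=10,  q_0=10·0+1=1
a_1=1:  p_1=1·10+1=11,  q_1=1·1+0=1
…
a_5=10:  p_5=10·554+239=5779,  q_5=10·51+22=532
…
a_8=6:  p_8=6·42115+12112=264802,  q_8=6·3877+1115=24377
a_9=1:  p_9=1·264802+42115=306917,  q_9=1·24377+3877=28254
(x₁, y₁) = (306917, 28254);  306917² − 118·28254² = 1 ✓
n=2: (306917,28254)∘(306917,28254) = (306917·306917+118·28254·28254, 306917·28254+28254·306917) = (188396089777,17343265836)
n=3: (188396089777,17343265836)∘(306917,28254) = (306917·188396089777+118·28254·17343265836, 306917·17343265836+28254·188396089777) = (115643925371868101,10645886241146970)
n=4: (115643925371868101,10645886241146970)∘(306917,28254) = (306917·115643925371868101+118·28254·10645886241146970, 306917·10645886241146970+28254·115643925371868101) = (70986173286526887819457,6534806934930865917144)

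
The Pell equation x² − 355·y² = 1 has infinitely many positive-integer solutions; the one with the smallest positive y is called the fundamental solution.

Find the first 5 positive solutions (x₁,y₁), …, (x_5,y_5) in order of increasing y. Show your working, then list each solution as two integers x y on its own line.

954809 50676
1823320452961 96771801768
3481845556741524089 184797174548553948
6648994948371812427335041 352892010866963721270096
12697040435316401858305944800249 673888936007564730309809629380

√355 = [18; 1,5,3,3,1,6,1,3,3,5,1,36, …], period ℓ=12 (even) → k=11
i=0: a=18 ⇒ p=18, q=1
…
i=3: a=3 ⇒ p=358, q=19
i=4: a=3 ⇒ p=1187, q=63
…
i=7: a=1 ⇒ p=12002, q=637
i=8: a=3 ⇒ p=46463, q=2466
i=9: a=3 ⇒ p=151391, q=8035
i=10: a=5 ⇒ p=803418, q=42641
i=11: a=1 ⇒ p=954809, q=50676
(x₁, y₁) = (954809, 50676);  954809² − 355·50676² = 1 ✓
k=2:  x_2 = 954809·954809+355·50676·50676 = 1823320452961,  y_2 = 954809·50676+50676·954809 = 96771801768
k=3:  x_3 = 954809·1823320452961+355·50676·96771801768 = 3481845556741524089,  y_3 = 954809·96771801768+50676·1823320452961 = 184797174548553948
k=4:  x_4 = 954809·3481845556741524089+355·50676·184797174548553948 = 6648994948371812427335041,  y_4 = 954809·184797174548553948+50676·3481845556741524089 = 352892010866963721270096
k=5:  x_5 = 954809·6648994948371812427335041+355·50676·352892010866963721270096 = 12697040435316401858305944800249,  y_5 = 954809·352892010866963721270096+50676·6648994948371812427335041 = 673888936007564730309809629380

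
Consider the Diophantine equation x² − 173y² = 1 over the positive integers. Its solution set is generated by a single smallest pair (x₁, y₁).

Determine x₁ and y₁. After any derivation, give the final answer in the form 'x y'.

d=173: √d = [13; 6,1,1,6,26] (ℓ=5, odd), read p_9/q_9
a_0=13:  p_0=13·1+0=13,  q_0=13·0+1=1
a_1=6:  p_1=6·13+1=79,  q_1=6·1+0=6
a_2=1:  p_2=1·79+13=92,  q_2=1·6+1=7
…
a_5=26:  p_5=26·1118+171=29239,  q_5=26·85+13=2223
a_6=6:  p_6=6·29239+1118=176552,  q_6=6·2223+85=13423
a_7=1:  p_7=1·176552+29239=205791,  q_7=1·13423+2223=15646
a_8=1:  p_8=1·205791+176552=382343,  q_8=1·15646+13423=29069
a_9=6:  p_9=6·382343+205791=2499849,  q_9=6·29069+15646=190060
(x₁, y₁) = (2499849, 190060);  2499849² − 173·190060² = 1 ✓

2499849 190060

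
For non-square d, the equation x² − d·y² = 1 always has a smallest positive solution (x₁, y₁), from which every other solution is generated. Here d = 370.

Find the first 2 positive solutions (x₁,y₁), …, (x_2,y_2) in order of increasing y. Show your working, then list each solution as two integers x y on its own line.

213859 11118
91471343761 4755368724

√370 = [19; 4,4,38, …], period ℓ=3 (odd) → k=5
step 0: (19, 1)  from 19·(1,0) + (0,1)
…
step 4: (50339, 2617)  from 4·(12503,650) + (327,17)
step 5: (213859, 11118)  from 4·(50339,2617) + (12503,650)
→ (213859, 11118).  Check: 213859²=45735671881, 370·11118²=45735671880, difference 1.
(213859+11118√370)^2 = 91471343761 + 4755368724√370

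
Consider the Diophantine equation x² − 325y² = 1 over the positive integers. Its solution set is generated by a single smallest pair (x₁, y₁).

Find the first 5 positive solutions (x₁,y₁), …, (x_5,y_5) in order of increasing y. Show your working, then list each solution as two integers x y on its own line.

649 36
842401 46728
1093435849 60652908
1419278889601 78727427856
1842222905266249 102188140704180

d=325: √d = [18; 36] (ℓ=1, odd), read p_1/q_1
i=0: a=18 ⇒ p=18, q=1
i=1: a=36 ⇒ p=649, q=36
fundamental: x₁=649, y₁=36  (since 421201 − 325·1296 = 1)
k=2:  x_2 = 649·649+325·36·36 = 842401,  y_2 = 649·36+36·649 = 46728
k=3:  x_3 = 649·842401+325·36·46728 = 1093435849,  y_3 = 649·46728+36·842401 = 60652908
k=4:  x_4 = 649·1093435849+325·36·60652908 = 1419278889601,  y_4 = 649·60652908+36·1093435849 = 78727427856
k=5:  x_5 = 649·1419278889601+325·36·78727427856 = 1842222905266249,  y_5 = 649·78727427856+36·1419278889601 = 102188140704180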